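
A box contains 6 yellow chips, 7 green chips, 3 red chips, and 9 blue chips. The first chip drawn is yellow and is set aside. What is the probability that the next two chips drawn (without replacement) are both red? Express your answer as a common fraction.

With the first chip removed, 3 red remain out of 24.
P = 3/24 × 2/23 = 6/552 = 1/92.

1/92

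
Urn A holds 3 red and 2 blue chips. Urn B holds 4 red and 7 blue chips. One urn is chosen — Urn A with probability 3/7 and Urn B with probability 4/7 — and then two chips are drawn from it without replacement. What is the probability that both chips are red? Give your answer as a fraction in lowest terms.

21/110

From Urn A: P(both red) = (3/5)(2/4) = 3/10.
From Urn B: P(both red) = (4/11)(3/10) = 6/55.
Total probability = (3/7)(3/10) + (4/7)(6/55) = 21/110.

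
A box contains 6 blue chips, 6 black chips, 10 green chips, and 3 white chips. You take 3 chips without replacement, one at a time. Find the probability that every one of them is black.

1/115

P(all black) = 6/25 × 5/24 × 4/23 = 120/13800 = 1/115.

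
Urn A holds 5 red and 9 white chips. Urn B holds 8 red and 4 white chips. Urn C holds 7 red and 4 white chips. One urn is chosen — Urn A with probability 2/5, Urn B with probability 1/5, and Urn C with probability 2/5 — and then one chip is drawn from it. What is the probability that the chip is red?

613/1155

From Urn A: P(red) = 5/14.
From Urn B: P(red) = 8/12.
From Urn C: P(red) = 7/11.
Total probability = (2/5)(5/14) + (1/5)(8/12) + (2/5)(7/11) = 613/1155.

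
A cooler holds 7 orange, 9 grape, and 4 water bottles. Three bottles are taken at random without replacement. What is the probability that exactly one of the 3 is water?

One ordering (water drawn first) has probability 4/20 × 16/19 × 15/18 = 960/6840 = 8/57.
There are C(3,1) = 3 such orderings, each equally likely, so P = 3 × 8/57 = 8/19.

8/19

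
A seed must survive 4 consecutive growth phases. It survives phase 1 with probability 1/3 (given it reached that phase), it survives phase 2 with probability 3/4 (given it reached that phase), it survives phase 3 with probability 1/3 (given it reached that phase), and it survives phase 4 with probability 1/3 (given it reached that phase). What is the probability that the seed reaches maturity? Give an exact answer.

The events are sequential, so multiply the conditional probabilities:
P = 1/3 × 3/4 × 1/3 × 1/3 = 3/108 = 1/36.

1/36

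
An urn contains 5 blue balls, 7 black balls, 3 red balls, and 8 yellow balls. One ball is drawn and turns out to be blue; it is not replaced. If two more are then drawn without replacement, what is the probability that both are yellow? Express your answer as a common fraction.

4/33

After the first draw, 8 of the remaining 22 balls are yellow.
P = 8/22 × 7/21 = 56/462 = 4/33.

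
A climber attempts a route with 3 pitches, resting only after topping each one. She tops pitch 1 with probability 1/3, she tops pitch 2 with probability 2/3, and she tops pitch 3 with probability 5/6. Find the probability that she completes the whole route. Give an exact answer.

Each stage is reached only if all earlier stages succeed, so
P = 1/3 × 2/3 × 5/6 = 10/54 = 5/27.

5/27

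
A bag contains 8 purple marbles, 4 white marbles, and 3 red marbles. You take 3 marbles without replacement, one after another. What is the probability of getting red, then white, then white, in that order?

6/455

Each draw changes the counts, so multiply the conditional probabilities along the sequence:
P = 3/15 × 4/14 × 3/13 = 36/2730 = 6/455.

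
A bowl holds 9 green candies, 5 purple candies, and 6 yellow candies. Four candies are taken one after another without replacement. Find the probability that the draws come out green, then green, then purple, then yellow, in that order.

6/323

Chain rule:
P = 9/20 × 8/19 × 5/18 × 6/17 = 2160/116280 = 6/323.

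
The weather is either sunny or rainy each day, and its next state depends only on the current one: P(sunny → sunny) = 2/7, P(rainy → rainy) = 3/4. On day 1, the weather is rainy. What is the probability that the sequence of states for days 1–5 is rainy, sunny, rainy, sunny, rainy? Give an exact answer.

Day 1 is given. For each transition, use the conditional probability from the current state:
P(sunny | rainy) = 1/4; P(rainy | sunny) = 5/7; P(sunny | rainy) = 1/4; P(rainy | sunny) = 5/7.
P = 1/4 × 5/7 × 1/4 × 5/7 = 25/784.

25/784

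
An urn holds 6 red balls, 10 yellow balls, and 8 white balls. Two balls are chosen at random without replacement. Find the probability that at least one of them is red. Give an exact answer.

P(no red) = 18/24 × 17/23 = 306/552 = 51/92.
P(at least one) = 1 − 51/92 = 41/92.

41/92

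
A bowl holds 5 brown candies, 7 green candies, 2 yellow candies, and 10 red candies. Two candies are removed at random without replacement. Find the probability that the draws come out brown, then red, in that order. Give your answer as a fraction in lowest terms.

Multiply the probability of each draw given the previous ones:
P = 5/24 × 10/23 = 50/552 = 25/276.

25/276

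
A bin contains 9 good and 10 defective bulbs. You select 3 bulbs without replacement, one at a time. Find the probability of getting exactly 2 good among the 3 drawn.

120/323

One ordering (good drawn first) has probability 9/19 × 8/18 × 10/17 = 720/5814 = 40/323.
There are C(3,2) = 3 such orderings, each equally likely, so P = 3 × 40/323 = 120/323.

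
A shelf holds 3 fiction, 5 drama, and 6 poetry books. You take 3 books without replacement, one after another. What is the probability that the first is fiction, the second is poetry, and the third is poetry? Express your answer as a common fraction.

Chain rule:
P = 3/14 × 6/13 × 5/12 = 90/2184 = 15/364.

15/364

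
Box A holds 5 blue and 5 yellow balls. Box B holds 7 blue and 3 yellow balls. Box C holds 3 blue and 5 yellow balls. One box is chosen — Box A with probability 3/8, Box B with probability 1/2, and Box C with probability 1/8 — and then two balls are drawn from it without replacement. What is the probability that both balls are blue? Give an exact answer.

From Box A: P(both blue) = (5/10)(4/9) = 2/9.
From Box B: P(both blue) = (7/10)(6/9) = 7/15.
From Box C: P(both blue) = (3/8)(2/7) = 3/28.
Total probability = (3/8)(2/9) + (1/2)(7/15) + (1/8)(3/28) = 1109/3360.

1109/3360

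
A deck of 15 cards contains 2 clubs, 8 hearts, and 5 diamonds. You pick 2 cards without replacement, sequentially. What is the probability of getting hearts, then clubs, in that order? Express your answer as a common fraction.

Chain rule:
P = 8/15 × 2/14 = 16/210 = 8/105.

8/105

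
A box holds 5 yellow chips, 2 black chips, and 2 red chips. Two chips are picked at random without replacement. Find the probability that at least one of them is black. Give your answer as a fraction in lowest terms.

5/12

P(no black) = 7/9 × 6/8 = 42/72 = 7/12.
P(at least one) = 1 − 7/12 = 5/12.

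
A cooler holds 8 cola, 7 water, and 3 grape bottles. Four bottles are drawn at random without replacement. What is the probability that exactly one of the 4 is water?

One ordering (water drawn first) has probability 7/18 × 11/17 × 10/16 × 9/15 = 6930/73440 = 77/816.
There are C(4,1) = 4 such orderings, each equally likely, so P = 4 × 77/816 = 77/204.

77/204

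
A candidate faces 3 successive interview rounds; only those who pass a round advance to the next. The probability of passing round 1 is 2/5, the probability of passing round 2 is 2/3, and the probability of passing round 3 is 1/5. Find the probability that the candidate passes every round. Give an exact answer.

4/75

Multiplying along the chain,
P = 2/5 × 2/3 × 1/5 = 4/75.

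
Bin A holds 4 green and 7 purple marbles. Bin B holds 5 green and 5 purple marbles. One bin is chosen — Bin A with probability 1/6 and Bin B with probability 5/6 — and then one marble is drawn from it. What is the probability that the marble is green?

From Bin A: P(green) = 4/11.
From Bin B: P(green) = 5/10.
Total probability = (1/6)(4/11) + (5/6)(5/10) = 21/44.

21/44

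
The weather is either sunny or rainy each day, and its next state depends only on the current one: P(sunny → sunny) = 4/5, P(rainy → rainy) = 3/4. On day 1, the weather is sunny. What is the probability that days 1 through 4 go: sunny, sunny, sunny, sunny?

Day 1 is given. For each transition, use the conditional probability from the current state:
P(sunny | sunny) = 4/5; P(sunny | sunny) = 4/5; P(sunny | sunny) = 4/5.
P = 4/5 × 4/5 × 4/5 = 64/125.

64/125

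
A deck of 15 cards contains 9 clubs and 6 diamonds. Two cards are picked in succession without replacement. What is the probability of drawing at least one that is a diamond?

P(no diamonds) = 9/15 × 8/14 = 72/210 = 12/35.
P(at least one) = 1 − 12/35 = 23/35.

23/35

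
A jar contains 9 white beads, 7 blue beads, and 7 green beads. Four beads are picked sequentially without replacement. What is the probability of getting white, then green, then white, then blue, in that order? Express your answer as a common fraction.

Each draw changes the counts, so multiply the conditional probabilities along the sequence:
P = 9/23 × 7/22 × 8/21 × 7/20 = 3528/212520 = 21/1265.

21/1265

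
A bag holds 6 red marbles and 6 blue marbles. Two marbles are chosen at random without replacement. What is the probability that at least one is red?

17/22

P(no red) = 6/12 × 5/11 = 30/132 = 5/22.
P(at least one) = 1 − 5/22 = 17/22.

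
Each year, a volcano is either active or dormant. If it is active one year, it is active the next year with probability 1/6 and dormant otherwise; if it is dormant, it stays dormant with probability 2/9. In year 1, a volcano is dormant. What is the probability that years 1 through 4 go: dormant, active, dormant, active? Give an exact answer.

245/486

Year 1 is given. For each transition, use the conditional probability from the current state:
P(active | dormant) = 7/9; P(dormant | active) = 5/6; P(active | dormant) = 7/9.
P = 7/9 × 5/6 × 7/9 = 245/486.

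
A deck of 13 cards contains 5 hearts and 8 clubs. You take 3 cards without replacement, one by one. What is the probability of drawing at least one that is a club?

138/143

P(no clubs) = 5/13 × 4/12 × 3/11 = 60/1716 = 5/143.
P(at least one) = 1 − 5/143 = 138/143.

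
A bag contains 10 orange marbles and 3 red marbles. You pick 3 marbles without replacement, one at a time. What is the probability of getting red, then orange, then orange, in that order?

45/286

Each draw changes the counts, so multiply the conditional probabilities along the sequence:
P = 3/13 × 10/12 × 9/11 = 270/1716 = 45/286.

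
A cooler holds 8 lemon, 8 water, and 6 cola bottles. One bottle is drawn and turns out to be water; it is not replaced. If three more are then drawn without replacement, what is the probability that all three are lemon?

4/95

After the first draw, 8 of the remaining 21 bottles are lemon.
P = 8/21 × 7/20 × 6/19 = 336/7980 = 4/95.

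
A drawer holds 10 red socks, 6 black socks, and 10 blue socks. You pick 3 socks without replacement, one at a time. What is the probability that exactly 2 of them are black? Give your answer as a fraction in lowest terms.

One ordering (black drawn first) has probability 6/26 × 5/25 × 20/24 = 600/15600 = 1/26.
There are C(3,2) = 3 such orderings, each equally likely, so P = 3 × 1/26 = 3/26.

3/26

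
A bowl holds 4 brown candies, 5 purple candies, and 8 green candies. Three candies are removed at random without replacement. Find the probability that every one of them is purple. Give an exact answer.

P = 5/17 × 4/16 × 3/15 = 60/4080 = 1/68.

1/68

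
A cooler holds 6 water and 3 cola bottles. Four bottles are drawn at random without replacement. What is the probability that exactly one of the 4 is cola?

10/21

One ordering (cola drawn first) has probability 3/9 × 6/8 × 5/7 × 4/6 = 360/3024 = 5/42.
There are C(4,1) = 4 such orderings, each equally likely, so P = 4 × 5/42 = 10/21.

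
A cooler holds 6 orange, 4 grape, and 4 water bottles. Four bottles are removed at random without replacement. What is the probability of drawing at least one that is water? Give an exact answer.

P(no water) = 10/14 × 9/13 × 8/12 × 7/11 = 5040/24024 = 30/143.
P(at least one) = 1 − 30/143 = 113/143.

113/143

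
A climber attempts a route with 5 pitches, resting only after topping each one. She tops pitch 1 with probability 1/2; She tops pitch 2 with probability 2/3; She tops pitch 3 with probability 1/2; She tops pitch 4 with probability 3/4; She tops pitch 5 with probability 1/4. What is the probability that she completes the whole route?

1/32

Each stage is reached only if all earlier stages succeed, so
P = 1/2 × 2/3 × 1/2 × 3/4 × 1/4 = 6/192 = 1/32.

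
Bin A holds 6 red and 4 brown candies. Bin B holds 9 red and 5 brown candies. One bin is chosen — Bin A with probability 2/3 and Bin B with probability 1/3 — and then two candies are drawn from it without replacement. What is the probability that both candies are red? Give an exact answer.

290/819

From Bin A: P(both red) = (6/10)(5/9) = 1/3.
From Bin B: P(both red) = (9/14)(8/13) = 36/91.
Total probability = (2/3)(1/3) + (1/3)(36/91) = 290/819.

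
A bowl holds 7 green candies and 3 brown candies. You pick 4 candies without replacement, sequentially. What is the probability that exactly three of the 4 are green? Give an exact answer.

1/2

One ordering (green drawn first) has probability 7/10 × 6/9 × 5/8 × 3/7 = 630/5040 = 1/8.
There are C(4,3) = 4 such orderings, each equally likely, so P = 4 × 1/8 = 1/2.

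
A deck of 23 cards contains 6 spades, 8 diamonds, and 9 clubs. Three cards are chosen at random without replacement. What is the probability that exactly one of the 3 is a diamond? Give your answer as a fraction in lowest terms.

120/253

One ordering (a diamond drawn first) has probability 8/23 × 15/22 × 14/21 = 1680/10626 = 40/253.
There are C(3,1) = 3 such orderings, each equally likely, so P = 3 × 40/253 = 120/253.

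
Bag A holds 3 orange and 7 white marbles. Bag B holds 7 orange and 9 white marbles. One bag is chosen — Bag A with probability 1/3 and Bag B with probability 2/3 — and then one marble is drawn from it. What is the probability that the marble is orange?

47/120

From Bag A: P(orange) = 3/10.
From Bag B: P(orange) = 7/16.
Total probability = (1/3)(3/10) + (2/3)(7/16) = 47/120.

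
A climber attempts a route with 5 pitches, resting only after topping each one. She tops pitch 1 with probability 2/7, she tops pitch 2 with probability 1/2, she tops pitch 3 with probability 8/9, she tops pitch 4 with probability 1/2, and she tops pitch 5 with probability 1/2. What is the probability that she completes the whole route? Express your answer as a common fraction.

Multiplying along the chain,
P = 2/7 × 1/2 × 8/9 × 1/2 × 1/2 = 16/504 = 2/63.

2/63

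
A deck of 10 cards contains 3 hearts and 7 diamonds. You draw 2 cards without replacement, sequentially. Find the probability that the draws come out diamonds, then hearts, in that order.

7/30

Multiply the probability of each draw given the previous ones:
P = 7/10 × 3/9 = 21/90 = 7/30.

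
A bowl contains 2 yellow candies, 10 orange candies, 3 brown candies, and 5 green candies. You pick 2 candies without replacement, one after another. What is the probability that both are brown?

3/190

P(all brown) = 3/20 × 2/19 = 6/380 = 3/190.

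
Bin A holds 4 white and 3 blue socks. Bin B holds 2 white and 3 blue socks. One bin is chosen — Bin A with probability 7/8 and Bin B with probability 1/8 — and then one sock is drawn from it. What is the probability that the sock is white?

11/20

From Bin A: P(white) = 4/7.
From Bin B: P(white) = 2/5.
Total probability = (7/8)(4/7) + (1/8)(2/5) = 11/20.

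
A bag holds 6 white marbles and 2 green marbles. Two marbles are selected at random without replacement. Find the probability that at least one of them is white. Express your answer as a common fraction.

P(no white) = 2/8 × 1/7 = 2/56 = 1/28.
P(at least one) = 1 − 1/28 = 27/28.

27/28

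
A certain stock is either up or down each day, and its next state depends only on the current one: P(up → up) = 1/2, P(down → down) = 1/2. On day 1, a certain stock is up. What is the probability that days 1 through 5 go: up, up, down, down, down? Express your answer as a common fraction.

Day 1 is given. For each transition, use the conditional probability from the current state:
P(up | up) = 1/2; P(down | up) = 1/2; P(down | down) = 1/2; P(down | down) = 1/2.
P = 1/2 × 1/2 × 1/2 × 1/2 = 1/16.

1/16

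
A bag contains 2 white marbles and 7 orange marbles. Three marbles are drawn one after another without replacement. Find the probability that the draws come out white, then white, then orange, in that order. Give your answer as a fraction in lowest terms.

1/36

Chain rule:
P = 2/9 × 1/8 × 7/7 = 14/504 = 1/36.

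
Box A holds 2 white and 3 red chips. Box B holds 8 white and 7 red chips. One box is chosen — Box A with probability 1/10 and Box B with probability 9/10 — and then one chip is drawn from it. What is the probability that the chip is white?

13/25

From Box A: P(white) = 2/5.
From Box B: P(white) = 8/15.
Total probability = (1/10)(2/5) + (9/10)(8/15) = 13/25.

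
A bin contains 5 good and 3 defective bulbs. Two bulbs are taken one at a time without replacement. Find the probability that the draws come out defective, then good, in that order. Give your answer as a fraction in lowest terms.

15/56

Chain rule:
P = 3/8 × 5/7 = 15/56.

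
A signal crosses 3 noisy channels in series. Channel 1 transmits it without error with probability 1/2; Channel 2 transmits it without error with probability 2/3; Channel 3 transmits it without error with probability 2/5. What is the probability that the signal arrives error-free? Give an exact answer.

The events are sequential, so multiply the conditional probabilities:
P = 1/2 × 2/3 × 2/5 = 4/30 = 2/15.

2/15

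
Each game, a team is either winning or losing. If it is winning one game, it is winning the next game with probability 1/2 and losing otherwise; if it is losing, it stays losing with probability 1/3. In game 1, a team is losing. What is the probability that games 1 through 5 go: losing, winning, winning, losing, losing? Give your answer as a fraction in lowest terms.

1/18

Game 1 is given. For each transition, use the conditional probability from the current state:
P(winning | losing) = 2/3; P(winning | winning) = 1/2; P(losing | winning) = 1/2; P(losing | losing) = 1/3.
P = 2/3 × 1/2 × 1/2 × 1/3 = 2/36 = 1/18.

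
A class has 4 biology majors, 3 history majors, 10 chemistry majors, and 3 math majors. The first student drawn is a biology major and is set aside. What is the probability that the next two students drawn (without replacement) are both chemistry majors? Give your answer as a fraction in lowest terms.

5/19

With the first student removed, 10 chemistry majors remain out of 19.
P = 10/19 × 9/18 = 90/342 = 5/19.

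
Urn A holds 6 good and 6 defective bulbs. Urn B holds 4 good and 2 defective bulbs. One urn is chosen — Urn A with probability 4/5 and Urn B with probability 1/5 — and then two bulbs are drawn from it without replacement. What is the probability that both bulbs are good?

From Urn A: P(both good) = (6/12)(5/11) = 5/22.
From Urn B: P(both good) = (4/6)(3/5) = 2/5.
Total probability = (4/5)(5/22) + (1/5)(2/5) = 72/275.

72/275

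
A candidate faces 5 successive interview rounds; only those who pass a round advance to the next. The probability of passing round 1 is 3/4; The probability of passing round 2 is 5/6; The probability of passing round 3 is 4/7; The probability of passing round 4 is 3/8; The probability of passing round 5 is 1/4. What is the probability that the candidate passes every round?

Multiplying along the chain,
P = 3/4 × 5/6 × 4/7 × 3/8 × 1/4 = 180/5376 = 15/448.

15/448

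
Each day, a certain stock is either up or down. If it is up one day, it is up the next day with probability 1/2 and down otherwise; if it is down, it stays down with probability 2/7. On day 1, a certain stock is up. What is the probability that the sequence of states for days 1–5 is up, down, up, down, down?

Day 1 is given. For each transition, use the conditional probability from the current state:
P(down | up) = 1/2; P(up | down) = 5/7; P(down | up) = 1/2; P(down | down) = 2/7.
P = 1/2 × 5/7 × 1/2 × 2/7 = 10/196 = 5/98.

5/98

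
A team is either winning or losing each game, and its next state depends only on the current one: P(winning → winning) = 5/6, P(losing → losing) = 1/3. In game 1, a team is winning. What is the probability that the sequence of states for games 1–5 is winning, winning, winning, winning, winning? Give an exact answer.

Game 1 is given. For each transition, use the conditional probability from the current state:
P(winning | winning) = 5/6; P(winning | winning) = 5/6; P(winning | winning) = 5/6; P(winning | winning) = 5/6.
P = 5/6 × 5/6 × 5/6 × 5/6 = 625/1296.

625/1296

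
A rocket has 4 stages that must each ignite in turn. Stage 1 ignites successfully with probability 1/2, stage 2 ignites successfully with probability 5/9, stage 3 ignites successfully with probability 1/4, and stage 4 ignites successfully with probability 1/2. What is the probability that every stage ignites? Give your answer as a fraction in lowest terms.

Each stage is reached only if all earlier stages succeed, so
P = 1/2 × 5/9 × 1/4 × 1/2 = 5/144.

5/144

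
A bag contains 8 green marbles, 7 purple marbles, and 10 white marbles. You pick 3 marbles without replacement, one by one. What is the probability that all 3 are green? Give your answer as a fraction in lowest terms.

14/575

P(all green) = 8/25 × 7/24 × 6/23 = 336/13800 = 14/575.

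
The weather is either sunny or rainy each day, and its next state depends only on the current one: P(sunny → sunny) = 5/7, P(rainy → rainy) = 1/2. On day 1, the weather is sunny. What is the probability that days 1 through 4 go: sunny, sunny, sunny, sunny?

Day 1 is given. For each transition, use the conditional probability from the current state:
P(sunny | sunny) = 5/7; P(sunny | sunny) = 5/7; P(sunny | sunny) = 5/7.
P = 5/7 × 5/7 × 5/7 = 125/343.

125/343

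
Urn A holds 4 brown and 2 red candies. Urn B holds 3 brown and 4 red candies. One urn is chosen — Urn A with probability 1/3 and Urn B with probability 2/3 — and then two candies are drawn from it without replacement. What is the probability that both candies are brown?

8/35

From Urn A: P(both brown) = (4/6)(3/5) = 2/5.
From Urn B: P(both brown) = (3/7)(2/6) = 1/7.
Total probability = (1/3)(2/5) + (2/3)(1/7) = 8/35.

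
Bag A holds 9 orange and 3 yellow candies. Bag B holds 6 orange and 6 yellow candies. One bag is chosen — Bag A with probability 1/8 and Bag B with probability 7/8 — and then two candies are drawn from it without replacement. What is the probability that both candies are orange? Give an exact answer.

From Bag A: P(both orange) = (9/12)(8/11) = 6/11.
From Bag B: P(both orange) = (6/12)(5/11) = 5/22.
Total probability = (1/8)(6/11) + (7/8)(5/22) = 47/176.

47/176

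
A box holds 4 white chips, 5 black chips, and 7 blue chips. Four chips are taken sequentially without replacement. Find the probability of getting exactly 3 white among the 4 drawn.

One ordering (white drawn first) has probability 4/16 × 3/15 × 2/14 × 12/13 = 288/43680 = 3/455.
There are C(4,3) = 4 such orderings, each equally likely, so P = 4 × 3/455 = 12/455.

12/455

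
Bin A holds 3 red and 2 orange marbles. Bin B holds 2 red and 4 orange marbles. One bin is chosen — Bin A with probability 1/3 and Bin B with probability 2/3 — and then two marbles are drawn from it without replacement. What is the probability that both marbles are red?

From Bin A: P(both red) = (3/5)(2/4) = 3/10.
From Bin B: P(both red) = (2/6)(1/5) = 1/15.
Total probability = (1/3)(3/10) + (2/3)(1/15) = 13/90.

13/90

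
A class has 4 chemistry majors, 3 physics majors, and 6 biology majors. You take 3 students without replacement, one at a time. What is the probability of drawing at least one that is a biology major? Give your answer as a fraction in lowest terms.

251/286

P(no biology majors) = 7/13 × 6/12 × 5/11 = 210/1716 = 35/286.
P(at least one) = 1 − 35/286 = 251/286.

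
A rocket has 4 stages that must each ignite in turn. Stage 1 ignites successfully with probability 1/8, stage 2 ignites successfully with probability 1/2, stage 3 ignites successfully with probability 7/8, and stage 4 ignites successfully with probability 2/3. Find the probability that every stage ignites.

7/192

The events are sequential, so multiply the conditional probabilities:
P = 1/8 × 1/2 × 7/8 × 2/3 = 14/384 = 7/192.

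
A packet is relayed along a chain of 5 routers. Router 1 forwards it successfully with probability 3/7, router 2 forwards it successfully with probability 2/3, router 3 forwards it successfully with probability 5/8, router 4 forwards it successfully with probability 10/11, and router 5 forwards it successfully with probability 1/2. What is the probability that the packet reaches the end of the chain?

25/308

Multiplying along the chain,
P = 3/7 × 2/3 × 5/8 × 10/11 × 1/2 = 300/3696 = 25/308.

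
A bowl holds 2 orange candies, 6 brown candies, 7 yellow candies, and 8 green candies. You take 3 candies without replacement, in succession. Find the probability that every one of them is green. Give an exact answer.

P(every draw is green) = 8/23 × 7/22 × 6/21 = 336/10626 = 8/253.

8/253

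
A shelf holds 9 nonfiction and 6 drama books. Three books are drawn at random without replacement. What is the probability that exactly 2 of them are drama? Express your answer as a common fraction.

One ordering (drama drawn first) has probability 6/15 × 5/14 × 9/13 = 270/2730 = 9/91.
There are C(3,2) = 3 such orderings, each equally likely, so P = 3 × 9/91 = 27/91.

27/91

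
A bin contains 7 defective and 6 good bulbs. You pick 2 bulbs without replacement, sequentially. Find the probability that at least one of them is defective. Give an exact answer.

21/26

P(no defective) = 6/13 × 5/12 = 30/156 = 5/26.
P(at least one) = 1 − 5/26 = 21/26.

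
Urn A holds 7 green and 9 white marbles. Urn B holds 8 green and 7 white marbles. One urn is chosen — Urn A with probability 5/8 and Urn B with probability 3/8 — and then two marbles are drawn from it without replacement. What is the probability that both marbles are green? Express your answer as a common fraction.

67/320

From Urn A: P(both green) = (7/16)(6/15) = 7/40.
From Urn B: P(both green) = (8/15)(7/14) = 4/15.
Total probability = (5/8)(7/40) + (3/8)(4/15) = 67/320.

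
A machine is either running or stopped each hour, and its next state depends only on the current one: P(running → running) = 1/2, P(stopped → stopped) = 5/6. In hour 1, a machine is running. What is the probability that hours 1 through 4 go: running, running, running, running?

Hour 1 is given. For each transition, use the conditional probability from the current state:
P(running | running) = 1/2; P(running | running) = 1/2; P(running | running) = 1/2.
P = 1/2 × 1/2 × 1/2 = 1/8.

1/8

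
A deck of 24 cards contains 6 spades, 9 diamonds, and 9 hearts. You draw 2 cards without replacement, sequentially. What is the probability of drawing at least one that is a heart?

P(no hearts) = 15/24 × 14/23 = 210/552 = 35/92.
P(at least one) = 1 − 35/92 = 57/92.

57/92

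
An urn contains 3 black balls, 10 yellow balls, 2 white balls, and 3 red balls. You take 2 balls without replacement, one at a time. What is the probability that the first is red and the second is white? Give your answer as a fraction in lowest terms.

1/51

Chain rule:
P = 3/18 × 2/17 = 6/306 = 1/51.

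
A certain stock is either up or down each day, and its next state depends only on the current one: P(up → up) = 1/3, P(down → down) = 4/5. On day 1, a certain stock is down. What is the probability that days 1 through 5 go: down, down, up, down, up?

Day 1 is given. For each transition, use the conditional probability from the current state:
P(down | down) = 4/5; P(up | down) = 1/5; P(down | up) = 2/3; P(up | down) = 1/5.
P = 4/5 × 1/5 × 2/3 × 1/5 = 8/375.

8/375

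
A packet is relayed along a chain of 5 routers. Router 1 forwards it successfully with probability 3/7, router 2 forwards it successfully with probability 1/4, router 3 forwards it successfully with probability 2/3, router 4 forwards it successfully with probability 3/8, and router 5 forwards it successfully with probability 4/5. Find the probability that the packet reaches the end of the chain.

Multiplying along the chain,
P = 3/7 × 1/4 × 2/3 × 3/8 × 4/5 = 72/3360 = 3/140.

3/140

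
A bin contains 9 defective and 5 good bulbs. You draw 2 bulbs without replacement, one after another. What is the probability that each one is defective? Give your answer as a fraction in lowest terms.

36/91

P(all defective) = 9/14 × 8/13 = 72/182 = 36/91.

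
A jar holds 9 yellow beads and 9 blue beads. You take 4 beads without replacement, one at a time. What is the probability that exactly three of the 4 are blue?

One ordering (blue drawn first) has probability 9/18 × 8/17 × 7/16 × 9/15 = 4536/73440 = 21/340.
There are C(4,3) = 4 such orderings, each equally likely, so P = 4 × 21/340 = 21/85.

21/85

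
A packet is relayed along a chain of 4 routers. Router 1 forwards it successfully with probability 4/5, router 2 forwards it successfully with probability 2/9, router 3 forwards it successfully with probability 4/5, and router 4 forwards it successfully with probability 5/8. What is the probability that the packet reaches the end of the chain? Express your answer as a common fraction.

Each stage is reached only if all earlier stages succeed, so
P = 4/5 × 2/9 × 4/5 × 5/8 = 160/1800 = 4/45.

4/45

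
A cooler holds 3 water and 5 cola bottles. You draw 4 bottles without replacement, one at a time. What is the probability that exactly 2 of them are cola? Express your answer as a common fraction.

One ordering (cola drawn first) has probability 5/8 × 4/7 × 3/6 × 2/5 = 120/1680 = 1/14.
There are C(4,2) = 6 such orderings, each equally likely, so P = 6 × 1/14 = 3/7.

3/7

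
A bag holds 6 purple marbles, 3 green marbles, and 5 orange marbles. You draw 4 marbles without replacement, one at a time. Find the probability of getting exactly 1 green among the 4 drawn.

One ordering (green drawn first) has probability 3/14 × 11/13 × 10/12 × 9/11 = 2970/24024 = 45/364.
There are C(4,1) = 4 such orderings, each equally likely, so P = 4 × 45/364 = 45/91.

45/91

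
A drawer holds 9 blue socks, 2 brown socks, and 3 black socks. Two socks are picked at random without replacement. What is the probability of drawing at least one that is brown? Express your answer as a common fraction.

25/91

P(no brown) = 12/14 × 11/13 = 132/182 = 66/91.
P(at least one) = 1 − 66/91 = 25/91.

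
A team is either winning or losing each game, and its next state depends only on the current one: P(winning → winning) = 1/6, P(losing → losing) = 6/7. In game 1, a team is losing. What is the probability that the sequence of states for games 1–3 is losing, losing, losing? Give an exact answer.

Game 1 is given. For each transition, use the conditional probability from the current state:
P(losing | losing) = 6/7; P(losing | losing) = 6/7.
P = 6/7 × 6/7 = 36/49.

36/49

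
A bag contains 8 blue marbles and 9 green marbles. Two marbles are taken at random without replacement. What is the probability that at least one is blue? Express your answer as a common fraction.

25/34

P(no blue) = 9/17 × 8/16 = 72/272 = 9/34.
P(at least one) = 1 − 9/34 = 25/34.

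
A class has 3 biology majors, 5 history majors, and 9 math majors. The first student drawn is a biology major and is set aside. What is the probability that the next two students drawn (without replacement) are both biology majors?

After the first draw, 2 of the remaining 16 students are biology majors.
P = 2/16 × 1/15 = 2/240 = 1/120.

1/120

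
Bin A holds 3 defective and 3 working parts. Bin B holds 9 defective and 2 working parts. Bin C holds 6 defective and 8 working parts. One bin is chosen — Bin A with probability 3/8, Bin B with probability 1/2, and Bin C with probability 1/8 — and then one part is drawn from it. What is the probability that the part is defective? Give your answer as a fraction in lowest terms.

801/1232

From Bin A: P(defective) = 3/6.
From Bin B: P(defective) = 9/11.
From Bin C: P(defective) = 6/14.
Total probability = (3/8)(3/6) + (1/2)(9/11) + (1/8)(6/14) = 801/1232.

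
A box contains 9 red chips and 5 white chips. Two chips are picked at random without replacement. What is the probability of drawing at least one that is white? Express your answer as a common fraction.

55/91

P(no white) = 9/14 × 8/13 = 72/182 = 36/91.
P(at least one) = 1 − 36/91 = 55/91.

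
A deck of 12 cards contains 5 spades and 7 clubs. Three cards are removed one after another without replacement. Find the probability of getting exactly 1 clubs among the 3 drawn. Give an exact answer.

7/22

One ordering (a club drawn first) has probability 7/12 × 5/11 × 4/10 = 140/1320 = 7/66.
There are C(3,1) = 3 such orderings, each equally likely, so P = 3 × 7/66 = 7/22.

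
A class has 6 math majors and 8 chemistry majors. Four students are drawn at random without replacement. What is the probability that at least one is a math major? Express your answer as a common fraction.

P(no math majors) = 8/14 × 7/13 × 6/12 × 5/11 = 1680/24024 = 10/143.
P(at least one) = 1 − 10/143 = 133/143.

133/143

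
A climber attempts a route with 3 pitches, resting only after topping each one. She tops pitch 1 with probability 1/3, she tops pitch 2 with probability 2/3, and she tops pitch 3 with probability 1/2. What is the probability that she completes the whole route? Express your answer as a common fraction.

Multiplying along the chain,
P = 1/3 × 2/3 × 1/2 = 2/18 = 1/9.

1/9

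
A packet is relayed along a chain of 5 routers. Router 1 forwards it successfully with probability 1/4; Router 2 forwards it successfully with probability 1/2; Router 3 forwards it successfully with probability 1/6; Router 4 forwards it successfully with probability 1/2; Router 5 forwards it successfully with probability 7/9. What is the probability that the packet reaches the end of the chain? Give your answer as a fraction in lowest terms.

7/864

Each stage is reached only if all earlier stages succeed, so
P = 1/4 × 1/2 × 1/6 × 1/2 × 7/9 = 7/864.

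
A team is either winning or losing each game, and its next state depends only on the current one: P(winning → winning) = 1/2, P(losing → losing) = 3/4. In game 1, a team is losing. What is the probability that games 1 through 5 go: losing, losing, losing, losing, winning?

27/256

Game 1 is given. For each transition, use the conditional probability from the current state:
P(losing | losing) = 3/4; P(losing | losing) = 3/4; P(losing | losing) = 3/4; P(winning | losing) = 1/4.
P = 3/4 × 3/4 × 3/4 × 1/4 = 27/256.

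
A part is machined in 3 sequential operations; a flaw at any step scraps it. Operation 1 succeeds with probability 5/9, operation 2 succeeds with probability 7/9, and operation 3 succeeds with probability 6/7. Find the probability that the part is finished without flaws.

10/27

The events are sequential, so multiply the conditional probabilities:
P = 5/9 × 7/9 × 6/7 = 210/567 = 10/27.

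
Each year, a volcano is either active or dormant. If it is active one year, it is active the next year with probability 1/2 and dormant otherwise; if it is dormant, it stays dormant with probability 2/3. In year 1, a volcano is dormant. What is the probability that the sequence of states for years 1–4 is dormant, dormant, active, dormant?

Year 1 is given. For each transition, use the conditional probability from the current state:
P(dormant | dormant) = 2/3; P(active | dormant) = 1/3; P(dormant | active) = 1/2.
P = 2/3 × 1/3 × 1/2 = 2/18 = 1/9.

1/9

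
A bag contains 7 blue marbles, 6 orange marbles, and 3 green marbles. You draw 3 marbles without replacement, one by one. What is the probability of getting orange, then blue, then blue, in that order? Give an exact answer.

3/40

Each draw changes the counts, so multiply the conditional probabilities along the sequence:
P = 6/16 × 7/15 × 6/14 = 252/3360 = 3/40.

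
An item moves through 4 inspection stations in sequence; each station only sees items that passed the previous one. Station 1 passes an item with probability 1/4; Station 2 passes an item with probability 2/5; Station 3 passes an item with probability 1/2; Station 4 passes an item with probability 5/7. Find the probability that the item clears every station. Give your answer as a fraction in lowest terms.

Multiplying along the chain,
P = 1/4 × 2/5 × 1/2 × 5/7 = 10/280 = 1/28.

1/28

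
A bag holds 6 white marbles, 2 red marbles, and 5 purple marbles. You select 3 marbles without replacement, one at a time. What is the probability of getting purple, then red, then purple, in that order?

10/429

Each draw changes the counts, so multiply the conditional probabilities along the sequence:
P = 5/13 × 2/12 × 4/11 = 40/1716 = 10/429.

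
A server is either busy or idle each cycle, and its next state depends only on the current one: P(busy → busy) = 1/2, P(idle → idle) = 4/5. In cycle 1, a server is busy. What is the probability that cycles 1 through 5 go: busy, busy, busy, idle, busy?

Cycle 1 is given. For each transition, use the conditional probability from the current state:
P(busy | busy) = 1/2; P(busy | busy) = 1/2; P(idle | busy) = 1/2; P(busy | idle) = 1/5.
P = 1/2 × 1/2 × 1/2 × 1/5 = 1/40.

1/40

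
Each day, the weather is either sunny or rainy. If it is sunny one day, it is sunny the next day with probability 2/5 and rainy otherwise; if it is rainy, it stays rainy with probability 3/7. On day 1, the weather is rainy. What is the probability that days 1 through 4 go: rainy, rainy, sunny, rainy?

36/245

Day 1 is given. For each transition, use the conditional probability from the current state:
P(rainy | rainy) = 3/7; P(sunny | rainy) = 4/7; P(rainy | sunny) = 3/5.
P = 3/7 × 4/7 × 3/5 = 36/245.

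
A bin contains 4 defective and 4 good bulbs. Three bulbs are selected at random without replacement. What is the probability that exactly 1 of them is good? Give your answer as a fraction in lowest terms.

3/7

One ordering (good drawn first) has probability 4/8 × 4/7 × 3/6 = 48/336 = 1/7.
There are C(3,1) = 3 such orderings, each equally likely, so P = 3 × 1/7 = 3/7.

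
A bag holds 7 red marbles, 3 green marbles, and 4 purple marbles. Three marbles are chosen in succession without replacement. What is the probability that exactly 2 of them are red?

21/52

One ordering (red drawn first) has probability 7/14 × 6/13 × 7/12 = 294/2184 = 7/52.
There are C(3,2) = 3 such orderings, each equally likely, so P = 3 × 7/52 = 21/52.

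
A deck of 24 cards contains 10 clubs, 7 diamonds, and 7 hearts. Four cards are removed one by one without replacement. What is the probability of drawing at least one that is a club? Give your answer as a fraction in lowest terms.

125/138

P(no clubs) = 14/24 × 13/23 × 12/22 × 11/21 = 24024/255024 = 13/138.
P(at least one) = 1 − 13/138 = 125/138.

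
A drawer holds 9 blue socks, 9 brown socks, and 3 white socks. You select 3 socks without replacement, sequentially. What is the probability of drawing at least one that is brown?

P(no brown) = 12/21 × 11/20 × 10/19 = 1320/7980 = 22/133.
P(at least one) = 1 − 22/133 = 111/133.

111/133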